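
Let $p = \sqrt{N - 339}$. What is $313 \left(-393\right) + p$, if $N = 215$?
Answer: $-123009 + 2 i \sqrt{31} \approx -1.2301 \cdot 10^{5} + 11.136 i$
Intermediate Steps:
$p = 2 i \sqrt{31}$ ($p = \sqrt{215 - 339} = \sqrt{-124} = 2 i \sqrt{31} \approx 11.136 i$)
$313 \left(-393\right) + p = 313 \left(-393\right) + 2 i \sqrt{31} = -123009 + 2 i \sqrt{31}$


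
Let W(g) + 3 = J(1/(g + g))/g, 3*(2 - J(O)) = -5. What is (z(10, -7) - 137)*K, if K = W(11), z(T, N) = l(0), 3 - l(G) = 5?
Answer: 1112/3 ≈ 370.67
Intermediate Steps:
l(G) = -2 (l(G) = 3 - 1*5 = 3 - 5 = -2)
J(O) = 11/3 (J(O) = 2 - ⅓*(-5) = 2 + 5/3 = 11/3)
z(T, N) = -2
W(g) = -3 + 11/(3*g)
K = -8/3 (K = -3 + (11/3)/11 = -3 + (11/3)*(1/11) = -3 + ⅓ = -8/3 ≈ -2.6667)
(z(10, -7) - 137)*K = (-2 - 137)*(-8/3) = -139*(-8/3) = 1112/3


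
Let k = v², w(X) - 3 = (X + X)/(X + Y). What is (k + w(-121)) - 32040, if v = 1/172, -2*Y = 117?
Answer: -340239637257/10620656 ≈ -32036.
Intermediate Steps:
Y = -117/2 (Y = -½*117 = -117/2 ≈ -58.500)
w(X) = 3 + 2*X/(-117/2 + X) (w(X) = 3 + (X + X)/(X - 117/2) = 3 + (2*X)/(-117/2 + X) = 3 + 2*X/(-117/2 + X))
v = 1/172 ≈ 0.0058140
k = 1/29584 (k = (1/172)² = 1/29584 ≈ 3.3802e-5)
(k + w(-121)) - 32040 = (1/29584 + (-351 + 10*(-121))/(-117 + 2*(-121))) - 32040 = (1/29584 + (-351 - 1210)/(-117 - 242)) - 32040 = (1/29584 - 1561/(-359)) - 32040 = (1/29584 - 1/359*(-1561)) - 32040 = (1/29584 + 1561/359) - 32040 = 46180983/10620656 - 32040 = -340239637257/10620656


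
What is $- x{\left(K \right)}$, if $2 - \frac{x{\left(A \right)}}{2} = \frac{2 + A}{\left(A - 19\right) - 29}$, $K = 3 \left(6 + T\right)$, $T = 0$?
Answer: $- \frac{16}{3} \approx -5.3333$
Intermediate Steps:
$K = 18$ ($K = 3 \left(6 + 0\right) = 3 \cdot 6 = 18$)
$x{\left(A \right)} = 4 - \frac{2 \left(2 + A\right)}{-48 + A}$ ($x{\left(A \right)} = 4 - 2 \frac{2 + A}{\left(A - 19\right) - 29} = 4 - 2 \frac{2 + A}{\left(-19 + A\right) - 29} = 4 - 2 \frac{2 + A}{-48 + A} = 4 - \frac{2 \left(2 + A\right)}{-48 + A}$)
$- x{\left(K \right)} = - \frac{2 \left(-98 + 18\right)}{-48 + 18} = - \frac{2 \left(-80\right)}{-30} = - \frac{2 \left(-1\right) \left(-80\right)}{30} = \left(-1\right) \frac{16}{3} = - \frac{16}{3}$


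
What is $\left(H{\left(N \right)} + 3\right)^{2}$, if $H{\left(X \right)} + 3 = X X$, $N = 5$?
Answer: $625$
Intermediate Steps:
$H{\left(X \right)} = -3 + X^{2}$ ($H{\left(X \right)} = -3 + X X = -3 + X^{2}$)
$\left(H{\left(N \right)} + 3\right)^{2} = \left(\left(-3 + 5^{2}\right) + 3\right)^{2} = \left(\left(-3 + 25\right) + 3\right)^{2} = \left(22 + 3\right)^{2} = 25^{2} = 625$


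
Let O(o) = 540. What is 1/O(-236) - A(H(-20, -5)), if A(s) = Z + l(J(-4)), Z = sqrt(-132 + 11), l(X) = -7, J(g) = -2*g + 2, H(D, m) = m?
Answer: 3781/540 - 11*I ≈ 7.0019 - 11.0*I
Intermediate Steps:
J(g) = 2 - 2*g
Z = 11*I (Z = sqrt(-121) = 11*I ≈ 11.0*I)
A(s) = -7 + 11*I (A(s) = 11*I - 7 = -7 + 11*I)
1/O(-236) - A(H(-20, -5)) = 1/540 - (-7 + 11*I) = 1/540 + (7 - 11*I) = 3781/540 - 11*I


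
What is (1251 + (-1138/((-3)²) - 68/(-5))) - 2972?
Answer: -82523/45 ≈ -1833.8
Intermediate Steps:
(1251 + (-1138/((-3)²) - 68/(-5))) - 2972 = (1251 + (-1138/9 - 68*(-⅕))) - 2972 = (1251 + (-1138*⅑ + 68/5)) - 2972 = (1251 + (-1138/9 + 68/5)) - 2972 = (1251 - 5078/45) - 2972 = 51217/45 - 2972 = -82523/45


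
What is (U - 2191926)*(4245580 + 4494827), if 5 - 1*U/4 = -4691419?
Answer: 144861495324390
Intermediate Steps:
U = 18765696 (U = 20 - 4*(-4691419) = 20 + 18765676 = 18765696)
(U - 2191926)*(4245580 + 4494827) = (18765696 - 2191926)*(4245580 + 4494827) = 16573770*8740407 = 144861495324390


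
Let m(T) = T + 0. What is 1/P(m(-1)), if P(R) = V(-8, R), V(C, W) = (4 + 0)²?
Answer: 1/16 ≈ 0.062500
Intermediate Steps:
m(T) = T
V(C, W) = 16 (V(C, W) = 4² = 16)
P(R) = 16
1/P(m(-1)) = 1/16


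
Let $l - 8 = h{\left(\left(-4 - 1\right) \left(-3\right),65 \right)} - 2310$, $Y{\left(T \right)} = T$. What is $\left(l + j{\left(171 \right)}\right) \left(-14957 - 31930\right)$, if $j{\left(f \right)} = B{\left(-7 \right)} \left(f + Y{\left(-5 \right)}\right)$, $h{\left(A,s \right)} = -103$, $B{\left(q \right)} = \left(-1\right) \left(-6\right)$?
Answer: $66063783$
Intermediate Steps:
$B{\left(q \right)} = 6$
$j{\left(f \right)} = -30 + 6 f$ ($j{\left(f \right)} = 6 \left(f - 5\right) = 6 \left(-5 + f\right) = -30 + 6 f$)
$l = -2405$ ($l = 8 - 2413 = -2405$)
$\left(l + j{\left(171 \right)}\right) \left(-14957 - 31930\right) = \left(-2405 + \left(-30 + 6 \cdot 171\right)\right) \left(-14957 - 31930\right) = \left(-2405 + \left(-30 + 1026\right)\right) \left(-46887\right) = \left(-2405 + 996\right) \left(-46887\right) = \left(-1409\right) \left(-46887\right) = 66063783$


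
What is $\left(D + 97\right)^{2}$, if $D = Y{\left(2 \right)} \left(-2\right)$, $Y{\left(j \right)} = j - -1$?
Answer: $8281$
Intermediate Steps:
$Y{\left(j \right)} = 1 + j$ ($Y{\left(j \right)} = j + 1 = 1 + j$)
$D = -6$ ($D = \left(1 + 2\right) \left(-2\right) = 3 \left(-2\right) = -6$)
$\left(D + 97\right)^{2} = \left(-6 + 97\right)^{2} = 91^{2} = 8281$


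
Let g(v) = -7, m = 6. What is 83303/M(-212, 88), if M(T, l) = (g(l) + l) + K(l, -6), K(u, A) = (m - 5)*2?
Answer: 83303/83 ≈ 1003.7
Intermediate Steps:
K(u, A) = 2 (K(u, A) = (6 - 5)*2 = 1*2 = 2)
M(T, l) = -5 + l (M(T, l) = (-7 + l) + 2 = -5 + l)
83303/M(-212, 88) = 83303/(-5 + 88) = 83303/83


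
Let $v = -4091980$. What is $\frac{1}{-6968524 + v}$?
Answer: $- \frac{1}{11060504} \approx -9.0412 \cdot 10^{-8}$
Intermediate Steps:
$\frac{1}{-6968524 + v} = \frac{1}{-6968524 - 4091980} = \frac{1}{-11060504} = - \frac{1}{11060504}$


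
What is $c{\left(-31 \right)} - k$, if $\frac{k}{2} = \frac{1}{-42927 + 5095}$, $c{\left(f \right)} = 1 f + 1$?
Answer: $- \frac{567479}{18916} \approx -30.0$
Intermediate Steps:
$c{\left(f \right)} = 1 + f$ ($c{\left(f \right)} = f + 1 = 1 + f$)
$k = - \frac{1}{18916}$ ($k = \frac{2}{-42927 + 5095} = \frac{2}{-37832} = 2 \left(- \frac{1}{37832}\right) = - \frac{1}{18916} \approx -5.2865 \cdot 10^{-5}$)
$c{\left(-31 \right)} - k = \left(1 - 31\right) - - \frac{1}{18916} = -30 + \frac{1}{18916} = - \frac{567479}{18916}$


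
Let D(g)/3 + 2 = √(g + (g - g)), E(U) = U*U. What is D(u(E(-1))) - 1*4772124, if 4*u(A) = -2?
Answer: -4772130 + 3*I*√2/2 ≈ -4.7721e+6 + 2.1213*I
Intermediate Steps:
E(U) = U²
u(A) = -½ (u(A) = (¼)*(-2) = -½)
D(g) = -6 + 3*√g (D(g) = -6 + 3*√(g + (g - g)) = -6 + 3*√(g + 0) = -6 + 3*√g)
D(u(E(-1))) - 1*4772124 = (-6 + 3*√(-½)) - 1*4772124 = (-6 + 3*(I*√2/2)) - 4772124 = (-6 + 3*I*√2/2) - 4772124 = -4772130 + 3*I*√2/2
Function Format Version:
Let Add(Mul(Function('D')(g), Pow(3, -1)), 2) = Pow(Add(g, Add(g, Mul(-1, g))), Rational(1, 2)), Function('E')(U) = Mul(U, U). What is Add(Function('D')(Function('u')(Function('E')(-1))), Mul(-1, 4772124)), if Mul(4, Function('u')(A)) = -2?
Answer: Add(-4772130, Mul(Rational(3, 2), I, Pow(2, Rational(1, 2)))) ≈ Add(-4.7721e+6, Mul(2.1213, I))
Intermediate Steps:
Function('E')(U) = Pow(U, 2)
Function('u')(A) = Rational(-1, 2) (Function('u')(A) = Mul(Rational(1, 4), -2) = Rational(-1, 2))
Function('D')(g) = Add(-6, Mul(3, Pow(g, Rational(1, 2)))) (Function('D')(g) = Add(-6, Mul(3, Pow(Add(g, Add(g, Mul(-1, g))), Rational(1, 2)))) = Add(-6, Mul(3, Pow(Add(g, 0), Rational(1, 2)))) = Add(-6, Mul(3, Pow(g, Rational(1, 2)))))
Add(Function('D')(Function('u')(Function('E')(-1))), Mul(-1, 4772124)) = Add(Add(-6, Mul(3, Pow(Rational(-1, 2), Rational(1, 2)))), Mul(-1, 4772124)) = Add(Add(-6, Mul(3, Mul(Rational(1, 2), I, Pow(2, Rational(1, 2))))), -4772124) = Add(Add(-6, Mul(Rational(3, 2), I, Pow(2, Rational(1, 2)))), -4772124) = Add(-4772130, Mul(Rational(3, 2), I, Pow(2, Rational(1, 2))))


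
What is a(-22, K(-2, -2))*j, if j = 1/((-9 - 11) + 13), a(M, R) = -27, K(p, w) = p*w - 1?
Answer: 27/7 ≈ 3.8571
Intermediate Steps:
K(p, w) = -1 + p*w
j = -⅐ (j = 1/(-20 + 13) = 1/(-7) = -⅐ ≈ -0.14286)
a(-22, K(-2, -2))*j = -27*(-⅐) = 27/7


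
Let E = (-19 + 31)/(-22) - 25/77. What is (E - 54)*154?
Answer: -8450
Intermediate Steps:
E = -67/77 (E = 12*(-1/22) - 25*1/77 = -6/11 - 25/77 = -67/77 ≈ -0.87013)
(E - 54)*154 = (-67/77 - 54)*154 = -4225/77*154 = -8450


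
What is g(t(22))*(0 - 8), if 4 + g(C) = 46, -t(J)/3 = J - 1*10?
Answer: -336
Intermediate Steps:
t(J) = 30 - 3*J (t(J) = -3*(J - 1*10) = -3*(J - 10) = -3*(-10 + J) = 30 - 3*J)
g(C) = 42 (g(C) = -4 + 46 = 42)
g(t(22))*(0 - 8) = 42*(0 - 8) = 42*(-8) = -336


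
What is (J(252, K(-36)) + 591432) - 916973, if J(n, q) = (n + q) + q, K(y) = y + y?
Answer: -325433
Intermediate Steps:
K(y) = 2*y
J(n, q) = n + 2*q
(J(252, K(-36)) + 591432) - 916973 = ((252 + 2*(2*(-36))) + 591432) - 916973 = ((252 + 2*(-72)) + 591432) - 916973 = ((252 - 144) + 591432) - 916973 = (108 + 591432) - 916973 = 591540 - 916973 = -325433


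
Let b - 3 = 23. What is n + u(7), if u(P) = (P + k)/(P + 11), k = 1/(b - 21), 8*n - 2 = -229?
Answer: -1119/40 ≈ -27.975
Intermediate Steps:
b = 26 (b = 3 + 23 = 26)
n = -227/8 (n = ¼ + (⅛)*(-229) = ¼ - 229/8 = -227/8 ≈ -28.375)
k = ⅕ (k = 1/(26 - 21) = 1/5 = ⅕ ≈ 0.20000)
u(P) = (⅕ + P)/(11 + P) (u(P) = (P + ⅕)/(P + 11) = (⅕ + P)/(11 + P))
n + u(7) = -227/8 + (⅕ + 7)/(11 + 7) = -227/8 + (36/5)/18 = -227/8 + (1/18)*(36/5) = -227/8 + ⅖ = -1119/40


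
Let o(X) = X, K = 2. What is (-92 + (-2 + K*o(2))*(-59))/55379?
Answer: -210/55379 ≈ -0.0037921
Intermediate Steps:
(-92 + (-2 + K*o(2))*(-59))/55379 = (-92 + (-2 + 2*2)*(-59))/55379 = (-92 + (-2 + 4)*(-59))*(1/55379) = (-92 + 2*(-59))*(1/55379) = (-92 - 118)*(1/55379) = -210*1/55379 = -210/55379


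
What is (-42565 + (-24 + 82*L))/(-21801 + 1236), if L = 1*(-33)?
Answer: 9059/4113 ≈ 2.2025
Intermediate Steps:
L = -33
(-42565 + (-24 + 82*L))/(-21801 + 1236) = (-42565 + (-24 + 82*(-33)))/(-21801 + 1236) = (-42565 + (-24 - 2706))/(-20565) = (-42565 - 2730)*(-1/20565) = -45295*(-1/20565) = 9059/4113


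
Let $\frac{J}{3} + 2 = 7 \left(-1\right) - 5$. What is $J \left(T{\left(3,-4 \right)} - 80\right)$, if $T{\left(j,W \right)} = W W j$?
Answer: $1344$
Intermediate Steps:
$T{\left(j,W \right)} = j W^{2}$ ($T{\left(j,W \right)} = W^{2} j = j W^{2}$)
$J = -42$ ($J = -6 + 3 \left(7 \left(-1\right) - 5\right) = -6 + 3 \left(-7 - 5\right) = -6 + 3 \left(-12\right) = -6 - 36 = -42$)
$J \left(T{\left(3,-4 \right)} - 80\right) = - 42 \left(3 \left(-4\right)^{2} - 80\right) = - 42 \left(3 \cdot 16 - 80\right) = - 42 \left(48 - 80\right) = \left(-42\right) \left(-32\right) = 1344$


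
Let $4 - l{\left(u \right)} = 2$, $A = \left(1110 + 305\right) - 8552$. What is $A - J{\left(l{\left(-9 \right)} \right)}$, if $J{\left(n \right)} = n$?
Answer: $-7139$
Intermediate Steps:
$A = -7137$ ($A = 1415 - 8552 = -7137$)
$l{\left(u \right)} = 2$ ($l{\left(u \right)} = 4 - 2 = 2$)
$A - J{\left(l{\left(-9 \right)} \right)} = -7137 - 2 = -7139$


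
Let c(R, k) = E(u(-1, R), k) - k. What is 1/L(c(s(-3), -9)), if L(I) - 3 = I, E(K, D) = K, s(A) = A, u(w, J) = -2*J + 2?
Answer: 1/20 ≈ 0.050000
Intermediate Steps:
u(w, J) = 2 - 2*J
c(R, k) = 2 - k - 2*R (c(R, k) = (2 - 2*R) - k = 2 - k - 2*R)
L(I) = 3 + I
1/L(c(s(-3), -9)) = 1/(3 + (2 - 1*(-9) - 2*(-3))) = 1/(3 + (2 + 9 + 6)) = 1/(3 + 17) = 1/20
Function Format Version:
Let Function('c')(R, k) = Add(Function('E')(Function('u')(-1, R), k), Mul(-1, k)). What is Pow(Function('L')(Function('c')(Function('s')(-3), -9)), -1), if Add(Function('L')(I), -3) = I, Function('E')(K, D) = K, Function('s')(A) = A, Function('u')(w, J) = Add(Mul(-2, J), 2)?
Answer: Rational(1, 20) ≈ 0.050000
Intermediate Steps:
Function('u')(w, J) = Add(2, Mul(-2, J))
Function('c')(R, k) = Add(2, Mul(-1, k), Mul(-2, R)) (Function('c')(R, k) = Add(Add(2, Mul(-2, R)), Mul(-1, k)) = Add(2, Mul(-1, k), Mul(-2, R)))
Function('L')(I) = Add(3, I)
Pow(Function('L')(Function('c')(Function('s')(-3), -9)), -1) = Pow(Add(3, Add(2, Mul(-1, -9), Mul(-2, -3))), -1) = Pow(Add(3, Add(2, 9, 6)), -1) = Pow(Add(3, 17), -1) = Pow(20, -1) = Rational(1, 20)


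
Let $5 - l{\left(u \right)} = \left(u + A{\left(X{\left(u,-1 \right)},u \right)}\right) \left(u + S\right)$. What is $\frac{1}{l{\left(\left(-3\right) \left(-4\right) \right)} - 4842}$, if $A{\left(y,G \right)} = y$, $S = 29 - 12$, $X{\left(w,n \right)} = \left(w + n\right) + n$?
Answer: $- \frac{1}{5475} \approx -0.00018265$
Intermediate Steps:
$X{\left(w,n \right)} = w + 2 n$ ($X{\left(w,n \right)} = \left(n + w\right) + n = w + 2 n$)
$S = 17$
$l{\left(u \right)} = 5 - \left(-2 + 2 u\right) \left(17 + u\right)$ ($l{\left(u \right)} = 5 - \left(u + \left(u + 2 \left(-1\right)\right)\right) \left(u + 17\right) = 5 - \left(u + \left(u - 2\right)\right) \left(17 + u\right) = 5 - \left(u + \left(-2 + u\right)\right) \left(17 + u\right) = 5 - \left(-2 + 2 u\right) \left(17 + u\right)$)
$\frac{1}{l{\left(\left(-3\right) \left(-4\right) \right)} - 4842} = \frac{1}{\left(39 - 32 \left(\left(-3\right) \left(-4\right)\right) - 2 \left(\left(-3\right) \left(-4\right)\right)^{2}\right) - 4842} = \frac{1}{\left(39 - 384 - 2 \cdot 12^{2}\right) - 4842} = \frac{1}{\left(39 - 384 - 288\right) - 4842} = \frac{1}{-633 - 4842} = \frac{1}{-5475} = - \frac{1}{5475}$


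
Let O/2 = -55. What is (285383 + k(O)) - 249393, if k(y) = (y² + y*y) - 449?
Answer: 59741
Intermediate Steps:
O = -110 (O = 2*(-55) = -110)
k(y) = -449 + 2*y² (k(y) = (y² + y²) - 449 = 2*y² - 449 = -449 + 2*y²)
(285383 + k(O)) - 249393 = (285383 + (-449 + 2*(-110)²)) - 249393 = (285383 + (-449 + 2*12100)) - 249393 = (285383 + (-449 + 24200)) - 249393 = (285383 + 23751) - 249393 = 309134 - 249393 = 59741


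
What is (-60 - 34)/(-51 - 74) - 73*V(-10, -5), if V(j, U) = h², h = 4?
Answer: -145906/125 ≈ -1167.2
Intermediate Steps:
V(j, U) = 16 (V(j, U) = 4² = 16)
(-60 - 34)/(-51 - 74) - 73*V(-10, -5) = (-60 - 34)/(-51 - 74) - 73*16 = -94/(-125) - 1168 = -94*(-1/125) - 1168 = 94/125 - 1168 = -145906/125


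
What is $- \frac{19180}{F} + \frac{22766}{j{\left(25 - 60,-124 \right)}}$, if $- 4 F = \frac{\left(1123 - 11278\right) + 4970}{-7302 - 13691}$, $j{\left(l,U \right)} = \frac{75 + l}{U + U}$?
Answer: $\frac{878724358}{5185} \approx 1.6947 \cdot 10^{5}$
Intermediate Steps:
$j{\left(l,U \right)} = \frac{75 + l}{2 U}$
$F = - \frac{5185}{83972}$ ($F = - \frac{\left(\left(1123 - 11278\right) + 4970\right) \frac{1}{-7302 - 13691}}{4} = - \frac{\left(-10155 + 4970\right) \frac{1}{-20993}}{4} = - \frac{\left(-5185\right) \left(- \frac{1}{20993}\right)}{4} = \left(- \frac{1}{4}\right) \frac{5185}{20993} = - \frac{5185}{83972} \approx -0.061747$)
$- \frac{19180}{F} + \frac{22766}{j{\left(25 - 60,-124 \right)}} = - \frac{19180}{- \frac{5185}{83972}} + \frac{22766}{\frac{1}{2} \frac{1}{-124} \left(75 + \left(25 - 60\right)\right)} = \left(-19180\right) \left(- \frac{83972}{5185}\right) + \frac{22766}{\frac{1}{2} \left(- \frac{1}{124}\right) \left(75 - 35\right)} = \frac{322116592}{1037} + \frac{22766}{\frac{1}{2} \left(- \frac{1}{124}\right) 40} = \frac{322116592}{1037} + \frac{22766}{- \frac{5}{31}} = \frac{322116592}{1037} + 22766 \left(- \frac{31}{5}\right) = \frac{322116592}{1037} - \frac{705746}{5} = \frac{878724358}{5185}$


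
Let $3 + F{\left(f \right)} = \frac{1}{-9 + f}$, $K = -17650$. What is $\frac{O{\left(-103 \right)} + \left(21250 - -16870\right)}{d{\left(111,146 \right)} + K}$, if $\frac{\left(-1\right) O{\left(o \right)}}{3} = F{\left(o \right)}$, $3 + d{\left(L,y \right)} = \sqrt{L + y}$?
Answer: $- \frac{75386271503}{34902353024} - \frac{4270451 \sqrt{257}}{34902353024} \approx -2.1619$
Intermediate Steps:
$F{\left(f \right)} = -3 + \frac{1}{-9 + f}$
$d{\left(L,y \right)} = -3 + \sqrt{L + y}$
$O{\left(o \right)} = - \frac{3 \left(28 - 3 o\right)}{-9 + o}$ ($O{\left(o \right)} = - 3 \frac{28 - 3 o}{-9 + o} = - \frac{3 \left(28 - 3 o\right)}{-9 + o}$)
$\frac{O{\left(-103 \right)} + \left(21250 - -16870\right)}{d{\left(111,146 \right)} + K} = \frac{\frac{3 \left(-28 + 3 \left(-103\right)\right)}{-9 - 103} + \left(21250 - -16870\right)}{\left(-3 + \sqrt{111 + 146}\right) - 17650} = \frac{\frac{3 \left(-28 - 309\right)}{-112} + \left(21250 + 16870\right)}{\left(-3 + \sqrt{257}\right) - 17650} = \frac{3 \left(- \frac{1}{112}\right) \left(-337\right) + 38120}{-17653 + \sqrt{257}} = \frac{\frac{1011}{112} + 38120}{-17653 + \sqrt{257}} = \frac{4270451}{112 \left(-17653 + \sqrt{257}\right)}$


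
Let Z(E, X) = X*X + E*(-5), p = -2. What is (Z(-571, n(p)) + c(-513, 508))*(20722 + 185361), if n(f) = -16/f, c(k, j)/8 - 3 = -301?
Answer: 110254405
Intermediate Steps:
c(k, j) = -2384 (c(k, j) = 24 + 8*(-301) = 24 - 2408 = -2384)
Z(E, X) = X**2 - 5*E
(Z(-571, n(p)) + c(-513, 508))*(20722 + 185361) = (((-16/(-2))**2 - 5*(-571)) - 2384)*(20722 + 185361) = (((-16*(-1/2))**2 + 2855) - 2384)*206083 = ((8**2 + 2855) - 2384)*206083 = ((64 + 2855) - 2384)*206083 = (2919 - 2384)*206083 = 535*206083 = 110254405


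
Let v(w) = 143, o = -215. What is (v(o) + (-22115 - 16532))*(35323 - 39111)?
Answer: 145853152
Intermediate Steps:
(v(o) + (-22115 - 16532))*(35323 - 39111) = (143 + (-22115 - 16532))*(35323 - 39111) = (143 - 38647)*(-3788) = -38504*(-3788) = 145853152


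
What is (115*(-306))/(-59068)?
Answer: 17595/29534 ≈ 0.59575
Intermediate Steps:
(115*(-306))/(-59068) = -35190*(-1/59068) = 17595/29534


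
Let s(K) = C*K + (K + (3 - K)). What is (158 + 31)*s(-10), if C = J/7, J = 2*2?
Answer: -513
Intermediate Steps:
J = 4
C = 4/7 ≈ 0.57143
s(K) = 3 + 4*K/7 (s(K) = 4*K/7 + (K + (3 - K)) = 4*K/7 + 3 = 3 + 4*K/7)
(158 + 31)*s(-10) = (158 + 31)*(3 + (4/7)*(-10)) = 189*(3 - 40/7) = 189*(-19/7) = -513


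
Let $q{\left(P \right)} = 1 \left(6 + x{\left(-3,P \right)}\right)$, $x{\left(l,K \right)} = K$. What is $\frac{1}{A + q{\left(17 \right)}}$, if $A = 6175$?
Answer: $\frac{1}{6198} \approx 0.00016134$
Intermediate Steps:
$q{\left(P \right)} = 6 + P$ ($q{\left(P \right)} = 1 \left(6 + P\right) = 6 + P$)
$\frac{1}{A + q{\left(17 \right)}} = \frac{1}{6175 + \left(6 + 17\right)} = \frac{1}{6175 + 23} = \frac{1}{6198}$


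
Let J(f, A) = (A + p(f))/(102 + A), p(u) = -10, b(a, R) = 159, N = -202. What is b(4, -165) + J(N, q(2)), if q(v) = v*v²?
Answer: 8744/55 ≈ 158.98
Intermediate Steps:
q(v) = v³
J(f, A) = (-10 + A)/(102 + A) (J(f, A) = (A - 10)/(102 + A) = (-10 + A)/(102 + A))
b(4, -165) + J(N, q(2)) = 159 + (-10 + 2³)/(102 + 2³) = 159 + (-10 + 8)/(102 + 8) = 159 - 2/110 = 159 + (1/110)*(-2) = 159 - 1/55 = 8744/55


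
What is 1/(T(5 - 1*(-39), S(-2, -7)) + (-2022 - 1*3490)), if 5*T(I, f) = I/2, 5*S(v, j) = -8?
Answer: -5/27538 ≈ -0.00018157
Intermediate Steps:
S(v, j) = -8/5 (S(v, j) = (⅕)*(-8) = -8/5)
T(I, f) = I/10 (T(I, f) = (I/2)/5 = I/10)
1/(T(5 - 1*(-39), S(-2, -7)) + (-2022 - 1*3490)) = 1/((5 - 1*(-39))/10 + (-2022 - 1*3490)) = 1/((5 + 39)/10 + (-2022 - 3490)) = 1/((⅒)*44 - 5512) = 1/(22/5 - 5512) = 1/(-27538/5) = -5/27538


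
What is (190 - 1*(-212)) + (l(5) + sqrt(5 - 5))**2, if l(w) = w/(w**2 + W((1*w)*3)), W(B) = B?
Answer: 25729/64 ≈ 402.02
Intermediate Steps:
l(w) = w/(w**2 + 3*w) (l(w) = w/(w**2 + (1*w)*3) = w/(w**2 + w*3) = w/(w**2 + 3*w))
(190 - 1*(-212)) + (l(5) + sqrt(5 - 5))**2 = (190 - 1*(-212)) + (1/(3 + 5) + sqrt(5 - 5))**2 = (190 + 212) + (1/8 + sqrt(0))**2 = 402 + (1/8 + 0)**2 = 402 + (1/8)**2 = 402 + 1/64 = 25729/64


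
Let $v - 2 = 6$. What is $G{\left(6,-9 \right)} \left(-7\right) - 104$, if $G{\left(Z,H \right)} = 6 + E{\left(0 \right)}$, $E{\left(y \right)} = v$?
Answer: $-202$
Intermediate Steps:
$v = 8$ ($v = 2 + 6 = 8$)
$E{\left(y \right)} = 8$
$G{\left(Z,H \right)} = 14$ ($G{\left(Z,H \right)} = 6 + 8 = 14$)
$G{\left(6,-9 \right)} \left(-7\right) - 104 = 14 \left(-7\right) - 104 = -98 - 104 = -202$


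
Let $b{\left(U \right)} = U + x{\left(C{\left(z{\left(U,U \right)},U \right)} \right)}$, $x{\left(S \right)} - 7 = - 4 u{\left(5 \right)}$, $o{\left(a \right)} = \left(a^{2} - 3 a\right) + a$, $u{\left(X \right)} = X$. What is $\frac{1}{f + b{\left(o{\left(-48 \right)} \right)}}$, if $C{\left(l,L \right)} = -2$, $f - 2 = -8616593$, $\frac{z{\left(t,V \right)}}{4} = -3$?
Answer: $- \frac{1}{8614204} \approx -1.1609 \cdot 10^{-7}$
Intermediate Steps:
$z{\left(t,V \right)} = -12$ ($z{\left(t,V \right)} = 4 \left(-3\right) = -12$)
$f = -8616591$ ($f = 2 - 8616593 = -8616591$)
$o{\left(a \right)} = a^{2} - 2 a$
$x{\left(S \right)} = -13$ ($x{\left(S \right)} = 7 - 20 = -13$)
$b{\left(U \right)} = -13 + U$ ($b{\left(U \right)} = U - 13 = -13 + U$)
$\frac{1}{f + b{\left(o{\left(-48 \right)} \right)}} = \frac{1}{-8616591 - \left(13 + 48 \left(-2 - 48\right)\right)} = \frac{1}{-8616591 - -2387} = \frac{1}{-8616591 + \left(-13 + 2400\right)} = \frac{1}{-8616591 + 2387} = \frac{1}{-8614204} = - \frac{1}{8614204}$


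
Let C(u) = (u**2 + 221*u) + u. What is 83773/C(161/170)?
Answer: 2421039700/6102061 ≈ 396.76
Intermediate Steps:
C(u) = u**2 + 222*u
83773/C(161/170) = 83773/(((161/170)*(222 + 161/170))) = 83773/(((161*(1/170))*(222 + 161*(1/170)))) = 83773/((161*(222 + 161/170)/170)) = 83773/(((161/170)*(37901/170))) = 83773/(6102061/28900) = 83773*(28900/6102061) = 2421039700/6102061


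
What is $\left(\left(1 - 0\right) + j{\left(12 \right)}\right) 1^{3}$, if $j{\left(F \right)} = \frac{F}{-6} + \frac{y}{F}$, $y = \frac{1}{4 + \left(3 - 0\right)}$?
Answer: $- \frac{83}{84} \approx -0.9881$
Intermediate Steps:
$y = \frac{1}{7}$ ($y = \frac{1}{4 + \left(3 + 0\right)} = \frac{1}{4 + 3} = \frac{1}{7} \approx 0.14286$)
$j{\left(F \right)} = - \frac{F}{6} + \frac{1}{7 F}$ ($j{\left(F \right)} = \frac{F}{-6} + \frac{1}{7 F} = F \left(- \frac{1}{6}\right) + \frac{1}{7 F} = - \frac{F}{6} + \frac{1}{7 F}$)
$\left(\left(1 - 0\right) + j{\left(12 \right)}\right) 1^{3} = \left(\left(1 - 0\right) + \left(\left(- \frac{1}{6}\right) 12 + \frac{1}{7 \cdot 12}\right)\right) 1^{3} = \left(\left(1 + 0\right) + \left(-2 + \frac{1}{7} \cdot \frac{1}{12}\right)\right) 1 = \left(1 + \left(-2 + \frac{1}{84}\right)\right) 1 = \left(1 - \frac{167}{84}\right) 1 = \left(- \frac{83}{84}\right) 1 = - \frac{83}{84}$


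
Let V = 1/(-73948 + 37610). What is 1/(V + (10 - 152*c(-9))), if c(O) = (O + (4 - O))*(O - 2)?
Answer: 36338/243391923 ≈ 0.00014930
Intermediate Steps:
V = -1/36338 (V = 1/(-36338) = -1/36338 ≈ -2.7519e-5)
c(O) = -8 + 4*O (c(O) = 4*(-2 + O) = -8 + 4*O)
1/(V + (10 - 152*c(-9))) = 1/(-1/36338 + (10 - 152*(-8 + 4*(-9)))) = 1/(-1/36338 + (10 - 152*(-8 - 36))) = 1/(-1/36338 + (10 - 152*(-44))) = 1/(-1/36338 + (10 + 6688)) = 1/(-1/36338 + 6698) = 1/(243391923/36338) = 36338/243391923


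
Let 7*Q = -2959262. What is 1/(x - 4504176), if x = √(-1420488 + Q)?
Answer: -15764616/71006611487755 - I*√90318746/142013222975510 ≈ -2.2202e-7 - 6.6921e-11*I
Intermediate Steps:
Q = -2959262/7 (Q = (⅐)*(-2959262) = -2959262/7 ≈ -4.2275e+5)
x = I*√90318746/7 (x = √(-1420488 - 2959262/7) = √(-12902678/7) = I*√90318746/7 ≈ 1357.7*I)
1/(x - 4504176) = 1/(I*√90318746/7 - 4504176) = 1/(-4504176 + I*√90318746/7)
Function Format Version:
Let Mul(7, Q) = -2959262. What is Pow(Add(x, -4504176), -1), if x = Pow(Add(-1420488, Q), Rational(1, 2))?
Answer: Add(Rational(-15764616, 71006611487755), Mul(Rational(-1, 142013222975510), I, Pow(90318746, Rational(1, 2)))) ≈ Add(-2.2202e-7, Mul(-6.6921e-11, I))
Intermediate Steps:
Q = Rational(-2959262, 7) (Q = Mul(Rational(1, 7), -2959262) = Rational(-2959262, 7) ≈ -4.2275e+5)
x = Mul(Rational(1, 7), I, Pow(90318746, Rational(1, 2))) (x = Pow(Add(-1420488, Rational(-2959262, 7)), Rational(1, 2)) = Pow(Rational(-12902678, 7), Rational(1, 2)) = Mul(Rational(1, 7), I, Pow(90318746, Rational(1, 2))) ≈ Mul(1357.7, I))
Pow(Add(x, -4504176), -1) = Pow(Add(Mul(Rational(1, 7), I, Pow(90318746, Rational(1, 2))), -4504176), -1) = Pow(Add(-4504176, Mul(Rational(1, 7), I, Pow(90318746, Rational(1, 2)))), -1)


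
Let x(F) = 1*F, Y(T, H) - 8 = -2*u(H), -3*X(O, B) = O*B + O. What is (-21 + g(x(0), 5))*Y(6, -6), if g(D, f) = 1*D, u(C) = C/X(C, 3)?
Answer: -399/2 ≈ -199.50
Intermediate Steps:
X(O, B) = -O/3 - B*O/3 (X(O, B) = -(O*B + O)/3 = -(B*O + O)/3 = -(O + B*O)/3 = -O/3 - B*O/3)
u(C) = -¾ (u(C) = C/((-C*(1 + 3)/3)) = C/((-⅓*C*4)) = C/((-4*C/3)) = C*(-3/(4*C)) = -¾)
Y(T, H) = 19/2 (Y(T, H) = 8 - 2*(-¾) = 8 + 3/2 = 19/2)
x(F) = F
g(D, f) = D
(-21 + g(x(0), 5))*Y(6, -6) = (-21 + 0)*(19/2) = -21*19/2 = -399/2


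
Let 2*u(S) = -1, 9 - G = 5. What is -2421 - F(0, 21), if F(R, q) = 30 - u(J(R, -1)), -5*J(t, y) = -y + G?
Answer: -4903/2 ≈ -2451.5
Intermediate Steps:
G = 4 (G = 9 - 1*5 = 9 - 5 = 4)
J(t, y) = -4/5 + y/5 (J(t, y) = -(-y + 4)/5 = -(4 - y)/5 = -4/5 + y/5)
u(S) = -1/2 (u(S) = (1/2)*(-1) = -1/2)
F(R, q) = 61/2 (F(R, q) = 30 - 1*(-1/2) = 30 + 1/2 = 61/2)
-2421 - F(0, 21) = -2421 - 1*61/2 = -2421 - 61/2 = -4903/2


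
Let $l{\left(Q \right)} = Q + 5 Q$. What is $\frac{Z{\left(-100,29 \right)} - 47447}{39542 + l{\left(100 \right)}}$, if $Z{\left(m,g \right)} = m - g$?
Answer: $- \frac{23788}{20071} \approx -1.1852$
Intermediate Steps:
$l{\left(Q \right)} = 6 Q$
$\frac{Z{\left(-100,29 \right)} - 47447}{39542 + l{\left(100 \right)}} = \frac{\left(-100 - 29\right) - 47447}{39542 + 6 \cdot 100} = \frac{\left(-100 - 29\right) - 47447}{39542 + 600} = \frac{-129 - 47447}{40142} = \left(-47576\right) \frac{1}{40142} = - \frac{23788}{20071}$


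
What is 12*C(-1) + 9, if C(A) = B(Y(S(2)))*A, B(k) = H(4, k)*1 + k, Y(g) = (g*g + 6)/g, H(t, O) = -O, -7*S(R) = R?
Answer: 9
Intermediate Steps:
S(R) = -R/7
Y(g) = (6 + g²)/g (Y(g) = (g² + 6)/g = (6 + g²)/g)
B(k) = 0 (B(k) = -k*1 + k = -k + k = 0)
C(A) = 0 (C(A) = 0*A = 0)
12*C(-1) + 9 = 12*0 + 9 = 0 + 9 = 9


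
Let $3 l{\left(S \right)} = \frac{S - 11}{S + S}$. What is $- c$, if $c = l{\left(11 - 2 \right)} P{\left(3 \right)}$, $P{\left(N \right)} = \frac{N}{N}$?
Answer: $\frac{1}{27} \approx 0.037037$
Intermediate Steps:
$P{\left(N \right)} = 1$
$l{\left(S \right)} = \frac{-11 + S}{6 S}$ ($l{\left(S \right)} = \frac{\left(S - 11\right) \frac{1}{S + S}}{3} = \frac{\left(-11 + S\right) \frac{1}{2 S}}{3} = \frac{\frac{1}{2} \frac{1}{S} \left(-11 + S\right)}{3} = \frac{-11 + S}{6 S}$)
$c = - \frac{1}{27}$ ($c = \frac{-11 + \left(11 - 2\right)}{6 \left(11 - 2\right)} 1 = \frac{-11 + 9}{6 \cdot 9} \cdot 1 = \frac{1}{6} \cdot \frac{1}{9} \left(-2\right) 1 = \left(- \frac{1}{27}\right) 1 = - \frac{1}{27} \approx -0.037037$)
$- c = \left(-1\right) \left(- \frac{1}{27}\right) = \frac{1}{27}$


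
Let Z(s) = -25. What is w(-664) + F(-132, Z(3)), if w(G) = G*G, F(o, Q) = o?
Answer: 440764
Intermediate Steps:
w(G) = G²
w(-664) + F(-132, Z(3)) = (-664)² - 132 = 440896 - 132 = 440764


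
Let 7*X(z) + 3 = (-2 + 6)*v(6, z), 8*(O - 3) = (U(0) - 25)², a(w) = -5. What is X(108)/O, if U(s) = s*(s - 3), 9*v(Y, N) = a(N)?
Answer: -376/40887 ≈ -0.0091961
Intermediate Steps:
v(Y, N) = -5/9 (v(Y, N) = (⅑)*(-5) = -5/9)
U(s) = s*(-3 + s)
O = 649/8 (O = 3 + (0*(-3 + 0) - 25)²/8 = 3 + (0*(-3) - 25)²/8 = 3 + (0 - 25)²/8 = 3 + (⅛)*(-25)² = 3 + (⅛)*625 = 3 + 625/8 = 649/8 ≈ 81.125)
X(z) = -47/63 (X(z) = -3/7 + ((-2 + 6)*(-5/9))/7 = -3/7 + (4*(-5/9))/7 = -3/7 + (⅐)*(-20/9) = -3/7 - 20/63 = -47/63)
X(108)/O = -47/(63*649/8) = -47/63*8/649 = -376/40887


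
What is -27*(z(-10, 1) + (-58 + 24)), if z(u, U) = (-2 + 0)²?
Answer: 810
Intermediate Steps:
z(u, U) = 4 (z(u, U) = (-2)² = 4)
-27*(z(-10, 1) + (-58 + 24)) = -27*(4 + (-58 + 24)) = -27*(4 - 34) = -27*(-30) = 810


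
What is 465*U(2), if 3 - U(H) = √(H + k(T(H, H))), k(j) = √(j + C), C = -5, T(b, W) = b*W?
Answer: 1395 - 465*√(2 + I) ≈ 718.26 - 159.76*I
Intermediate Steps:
T(b, W) = W*b
k(j) = √(-5 + j) (k(j) = √(j - 5) = √(-5 + j))
U(H) = 3 - √(H + √(-5 + H²)) (U(H) = 3 - √(H + √(-5 + H*H)) = 3 - √(H + √(-5 + H²)))
465*U(2) = 465*(3 - √(2 + √(-5 + 2²))) = 465*(3 - √(2 + √(-5 + 4))) = 465*(3 - √(2 + √(-1))) = 465*(3 - √(2 + I)) = 1395 - 465*√(2 + I)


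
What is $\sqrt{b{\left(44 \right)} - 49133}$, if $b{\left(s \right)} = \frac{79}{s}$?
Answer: $\frac{3 i \sqrt{2642167}}{22} \approx 221.66 i$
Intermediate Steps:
$\sqrt{b{\left(44 \right)} - 49133} = \sqrt{\frac{79}{44} - 49133} = \sqrt{- \frac{2161773}{44}} = \frac{3 i \sqrt{2642167}}{22}$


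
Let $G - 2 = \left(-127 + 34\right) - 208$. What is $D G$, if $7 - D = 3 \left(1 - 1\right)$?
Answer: $-2093$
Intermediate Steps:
$G = -299$ ($G = 2 + \left(\left(-127 + 34\right) - 208\right) = 2 - 301 = -299$)
$D = 7$ ($D = 7 - 3 \left(1 - 1\right) = 7 - 3 \cdot 0 = 7 - 0 = 7 + 0 = 7$)
$D G = 7 \left(-299\right) = -2093$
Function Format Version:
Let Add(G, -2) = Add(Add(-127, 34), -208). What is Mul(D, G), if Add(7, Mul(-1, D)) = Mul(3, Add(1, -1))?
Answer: -2093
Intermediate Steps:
G = -299 (G = Add(2, Add(Add(-127, 34), -208)) = Add(2, Add(-93, -208)) = Add(2, -301) = -299)
D = 7 (D = Add(7, Mul(-1, Mul(3, Add(1, -1)))) = Add(7, Mul(-1, Mul(3, 0))) = Add(7, Mul(-1, 0)) = Add(7, 0) = 7)
Mul(D, G) = Mul(7, -299) = -2093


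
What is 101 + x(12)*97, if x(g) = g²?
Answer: 14069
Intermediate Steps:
101 + x(12)*97 = 101 + 12²*97 = 101 + 144*97 = 101 + 13968 = 14069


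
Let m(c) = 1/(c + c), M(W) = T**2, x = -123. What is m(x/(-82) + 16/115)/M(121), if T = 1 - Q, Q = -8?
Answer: 115/30537 ≈ 0.0037659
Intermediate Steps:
T = 9 (T = 1 - 1*(-8) = 1 + 8 = 9)
M(W) = 81 (M(W) = 9**2 = 81)
m(c) = 1/(2*c)
m(x/(-82) + 16/115)/M(121) = (1/(2*(-123/(-82) + 16/115)))/81 = (1/(2*(-123*(-1/82) + 16*(1/115))))*(1/81) = (1/(2*(3/2 + 16/115)))*(1/81) = (1/(2*(377/230)))*(1/81) = ((1/2)*(230/377))*(1/81) = (115/377)*(1/81) = 115/30537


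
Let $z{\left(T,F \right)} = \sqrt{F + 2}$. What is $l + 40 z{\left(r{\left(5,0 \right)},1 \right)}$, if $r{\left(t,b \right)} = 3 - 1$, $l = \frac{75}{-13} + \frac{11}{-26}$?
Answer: $- \frac{161}{26} + 40 \sqrt{3} \approx 63.09$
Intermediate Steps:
$l = - \frac{161}{26}$ ($l = 75 \left(- \frac{1}{13}\right) + 11 \left(- \frac{1}{26}\right) = - \frac{75}{13} - \frac{11}{26} = - \frac{161}{26} \approx -6.1923$)
$r{\left(t,b \right)} = 2$
$z{\left(T,F \right)} = \sqrt{2 + F}$
$l + 40 z{\left(r{\left(5,0 \right)},1 \right)} = - \frac{161}{26} + 40 \sqrt{2 + 1} = - \frac{161}{26} + 40 \sqrt{3}$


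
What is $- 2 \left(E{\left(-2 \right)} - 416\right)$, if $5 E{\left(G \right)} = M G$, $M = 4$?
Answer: $\frac{4176}{5} \approx 835.2$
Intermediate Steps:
$E{\left(G \right)} = \frac{4 G}{5}$
$- 2 \left(E{\left(-2 \right)} - 416\right) = - 2 \left(\frac{4}{5} \left(-2\right) - 416\right) = - 2 \left(- \frac{8}{5} - 416\right) = \left(-2\right) \left(- \frac{2088}{5}\right) = \frac{4176}{5}$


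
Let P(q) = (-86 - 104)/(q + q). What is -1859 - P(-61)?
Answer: -113494/61 ≈ -1860.6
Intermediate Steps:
P(q) = -95/q (P(q) = -190*1/(2*q) = -95/q)
-1859 - P(-61) = -1859 - (-95)/(-61) = -1859 - (-95)*(-1)/61 = -1859 - 1*95/61 = -1859 - 95/61 = -113494/61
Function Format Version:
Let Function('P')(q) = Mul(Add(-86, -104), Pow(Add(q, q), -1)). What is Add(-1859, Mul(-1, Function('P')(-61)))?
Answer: Rational(-113494, 61) ≈ -1860.6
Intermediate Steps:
Function('P')(q) = Mul(-95, Pow(q, -1)) (Function('P')(q) = Mul(-190, Pow(Mul(2, q), -1)) = Mul(-190, Mul(Rational(1, 2), Pow(q, -1))) = Mul(-95, Pow(q, -1)))
Add(-1859, Mul(-1, Function('P')(-61))) = Add(-1859, Mul(-1, Mul(-95, Pow(-61, -1)))) = Add(-1859, Mul(-1, Mul(-95, Rational(-1, 61)))) = Add(-1859, Mul(-1, Rational(95, 61))) = Add(-1859, Rational(-95, 61)) = Rational(-113494, 61)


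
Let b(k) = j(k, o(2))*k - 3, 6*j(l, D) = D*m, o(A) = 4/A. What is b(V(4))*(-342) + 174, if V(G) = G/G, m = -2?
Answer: 1428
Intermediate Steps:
V(G) = 1
j(l, D) = -D/3 (j(l, D) = (D*(-2))/6 = (-2*D)/6 = -D/3)
b(k) = -3 - 2*k/3 (b(k) = (-4/(3*2))*k - 3 = (-⅓*2)*k - 3 = -2*k/3 - 3 = -3 - 2*k/3)
b(V(4))*(-342) + 174 = (-3 - ⅔*1)*(-342) + 174 = (-3 - ⅔)*(-342) + 174 = -11/3*(-342) + 174 = 1254 + 174 = 1428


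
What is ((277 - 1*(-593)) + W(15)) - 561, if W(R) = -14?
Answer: 295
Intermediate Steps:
((277 - 1*(-593)) + W(15)) - 561 = ((277 - 1*(-593)) - 14) - 561 = ((277 + 593) - 14) - 561 = (870 - 14) - 561 = 856 - 561 = 295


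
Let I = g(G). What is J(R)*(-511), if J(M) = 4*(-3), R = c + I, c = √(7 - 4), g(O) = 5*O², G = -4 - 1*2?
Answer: 6132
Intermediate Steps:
G = -6 (G = -4 - 2 = -6)
I = 180 (I = 5*(-6)² = 5*36 = 180)
c = √3 ≈ 1.7320
R = 180 + √3 (R = √3 + 180 = 180 + √3 ≈ 181.73)
J(M) = -12
J(R)*(-511) = -12*(-511) = 6132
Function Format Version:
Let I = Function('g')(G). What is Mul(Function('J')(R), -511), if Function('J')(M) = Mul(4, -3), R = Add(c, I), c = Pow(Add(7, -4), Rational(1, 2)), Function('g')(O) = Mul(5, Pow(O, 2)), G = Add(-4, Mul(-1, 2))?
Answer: 6132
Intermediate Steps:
G = -6 (G = Add(-4, -2) = -6)
I = 180 (I = Mul(5, Pow(-6, 2)) = Mul(5, 36) = 180)
c = Pow(3, Rational(1, 2)) ≈ 1.7320
R = Add(180, Pow(3, Rational(1, 2))) (R = Add(Pow(3, Rational(1, 2)), 180) = Add(180, Pow(3, Rational(1, 2))) ≈ 181.73)
Function('J')(M) = -12
Mul(Function('J')(R), -511) = Mul(-12, -511) = 6132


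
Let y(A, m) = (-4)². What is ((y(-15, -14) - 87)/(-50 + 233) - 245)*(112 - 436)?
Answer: 4849848/61 ≈ 79506.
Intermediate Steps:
y(A, m) = 16
((y(-15, -14) - 87)/(-50 + 233) - 245)*(112 - 436) = ((16 - 87)/(-50 + 233) - 245)*(112 - 436) = (-71/183 - 245)*(-324) = -44906/183*(-324) = 4849848/61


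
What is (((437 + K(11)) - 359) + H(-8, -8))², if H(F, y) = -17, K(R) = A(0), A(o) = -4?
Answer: 3249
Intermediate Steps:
K(R) = -4
(((437 + K(11)) - 359) + H(-8, -8))² = (((437 - 4) - 359) - 17)² = ((433 - 359) - 17)² = (74 - 17)² = 57² = 3249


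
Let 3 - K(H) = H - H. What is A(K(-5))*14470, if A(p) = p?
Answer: 43410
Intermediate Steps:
K(H) = 3 (K(H) = 3 - (H - H) = 3 - 1*0 = 3 + 0 = 3)
A(K(-5))*14470 = 3*14470 = 43410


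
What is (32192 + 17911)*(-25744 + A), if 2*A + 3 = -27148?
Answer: -3940049817/2 ≈ -1.9700e+9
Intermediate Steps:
A = -27151/2 (A = -3/2 + (½)*(-27148) = -3/2 - 13574 = -27151/2 ≈ -13576.)
(32192 + 17911)*(-25744 + A) = (32192 + 17911)*(-25744 - 27151/2) = 50103*(-78639/2) = -3940049817/2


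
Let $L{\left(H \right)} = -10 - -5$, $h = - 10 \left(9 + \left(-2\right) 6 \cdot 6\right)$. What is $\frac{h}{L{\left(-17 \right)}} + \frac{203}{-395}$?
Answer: $- \frac{49973}{395} \approx -126.51$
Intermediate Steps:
$h = 630$ ($h = - 10 \left(9 - 72\right) = \left(-10\right) \left(-63\right) = 630$)
$L{\left(H \right)} = -5$ ($L{\left(H \right)} = -10 + 5 = -5$)
$\frac{h}{L{\left(-17 \right)}} + \frac{203}{-395} = \frac{630}{-5} + \frac{203}{-395} = 630 \left(- \frac{1}{5}\right) + 203 \left(- \frac{1}{395}\right) = -126 - \frac{203}{395} = - \frac{49973}{395}$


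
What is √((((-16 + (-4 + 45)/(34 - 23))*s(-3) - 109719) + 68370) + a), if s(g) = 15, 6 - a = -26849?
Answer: I*√1776049/11 ≈ 121.15*I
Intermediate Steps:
a = 26855 (a = 6 - 1*(-26849) = 6 + 26849 = 26855)
√((((-16 + (-4 + 45)/(34 - 23))*s(-3) - 109719) + 68370) + a) = √((((-16 + (-4 + 45)/(34 - 23))*15 - 109719) + 68370) + 26855) = √((((-16 + 41/11)*15 - 109719) + 68370) + 26855) = √(((-135/11*15 - 109719) + 68370) + 26855) = √(((-2025/11 - 109719) + 68370) + 26855) = √((-1208934/11 + 68370) + 26855) = √(-456864/11 + 26855) = √(-161459/11) = I*√1776049/11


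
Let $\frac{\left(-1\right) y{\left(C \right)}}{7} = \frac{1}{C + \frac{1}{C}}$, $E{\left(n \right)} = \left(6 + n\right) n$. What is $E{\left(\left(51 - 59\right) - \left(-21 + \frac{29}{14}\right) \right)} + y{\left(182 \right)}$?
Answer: $\frac{1200895921}{6492500} \approx 184.97$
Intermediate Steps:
$E{\left(n \right)} = n \left(6 + n\right)$
$y{\left(C \right)} = - \frac{7}{C + \frac{1}{C}}$
$E{\left(\left(51 - 59\right) - \left(-21 + \frac{29}{14}\right) \right)} + y{\left(182 \right)} = \left(\left(51 - 59\right) - \left(-21 + \frac{29}{14}\right)\right) \left(6 + \left(\left(51 - 59\right) - \left(-21 + \frac{29}{14}\right)\right)\right) - \frac{1274}{1 + 182^{2}} = \left(-8 - - \frac{265}{14}\right) \left(6 - - \frac{153}{14}\right) - \frac{1274}{1 + 33124} = \left(-8 + \left(- \frac{29}{14} + 21\right)\right) \left(6 + \left(-8 + \left(- \frac{29}{14} + 21\right)\right)\right) - \frac{1274}{33125} = \left(-8 + \frac{265}{14}\right) \left(6 + \left(-8 + \frac{265}{14}\right)\right) - 1274 \cdot \frac{1}{33125} = \frac{153 \left(6 + \frac{153}{14}\right)}{14} - \frac{1274}{33125} = \frac{153}{14} \cdot \frac{237}{14} - \frac{1274}{33125} = \frac{36261}{196} - \frac{1274}{33125} = \frac{1200895921}{6492500}$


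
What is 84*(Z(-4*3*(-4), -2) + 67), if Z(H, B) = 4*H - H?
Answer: 17724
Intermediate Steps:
Z(H, B) = 3*H
84*(Z(-4*3*(-4), -2) + 67) = 84*(3*(-4*3*(-4)) + 67) = 84*(3*(-12*(-4)) + 67) = 84*(3*48 + 67) = 84*(144 + 67) = 84*211 = 17724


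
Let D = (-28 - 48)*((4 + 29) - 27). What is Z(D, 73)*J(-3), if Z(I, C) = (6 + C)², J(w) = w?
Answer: -18723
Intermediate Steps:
D = -456 (D = -76*(33 - 27) = -76*6 = -456)
Z(D, 73)*J(-3) = (6 + 73)²*(-3) = 79²*(-3) = 6241*(-3) = -18723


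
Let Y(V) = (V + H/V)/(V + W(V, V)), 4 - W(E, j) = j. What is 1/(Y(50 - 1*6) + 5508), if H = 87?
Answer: 176/971431 ≈ 0.00018118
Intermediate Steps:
W(E, j) = 4 - j
Y(V) = V/4 + 87/(4*V) (Y(V) = (V + 87/V)/(V + (4 - V)) = (V + 87/V)/4 = (V + 87/V)*(¼) = V/4 + 87/(4*V))
1/(Y(50 - 1*6) + 5508) = 1/((87 + (50 - 1*6)²)/(4*(50 - 1*6)) + 5508) = 1/((87 + (50 - 6)²)/(4*(50 - 6)) + 5508) = 1/((¼)*(87 + 44²)/44 + 5508) = 1/((¼)*(1/44)*(87 + 1936) + 5508) = 1/((¼)*(1/44)*2023 + 5508) = 1/(2023/176 + 5508) = 1/(971431/176) = 176/971431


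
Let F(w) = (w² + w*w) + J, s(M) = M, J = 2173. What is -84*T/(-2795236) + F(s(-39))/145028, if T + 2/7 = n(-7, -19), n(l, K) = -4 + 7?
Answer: 3652555531/101346871652 ≈ 0.036040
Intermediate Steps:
n(l, K) = 3
T = 19/7 (T = -2/7 + 3 = 19/7 ≈ 2.7143)
F(w) = 2173 + 2*w² (F(w) = (w² + w*w) + 2173 = (w² + w²) + 2173 = 2*w² + 2173 = 2173 + 2*w²)
-84*T/(-2795236) + F(s(-39))/145028 = -84*19/7/(-2795236) + (2173 + 2*(-39)²)/145028 = -228*(-1/2795236) + (2173 + 2*1521)*(1/145028) = 57/698809 + (2173 + 3042)*(1/145028) = 57/698809 + 5215*(1/145028) = 57/698809 + 5215/145028 = 3652555531/101346871652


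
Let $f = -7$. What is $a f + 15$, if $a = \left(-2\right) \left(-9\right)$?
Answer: $-111$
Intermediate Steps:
$a = 18$
$a f + 15 = 18 \left(-7\right) + 15 = -126 + 15 = -111$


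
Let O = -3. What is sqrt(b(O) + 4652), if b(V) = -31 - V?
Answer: 68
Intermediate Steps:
sqrt(b(O) + 4652) = sqrt((-31 - 1*(-3)) + 4652) = sqrt((-31 + 3) + 4652) = sqrt(-28 + 4652) = sqrt(4624) = 68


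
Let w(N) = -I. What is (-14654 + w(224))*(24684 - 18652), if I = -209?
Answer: -87132240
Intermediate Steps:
w(N) = 209 (w(N) = -1*(-209) = 209)
(-14654 + w(224))*(24684 - 18652) = (-14654 + 209)*(24684 - 18652) = -14445*6032 = -87132240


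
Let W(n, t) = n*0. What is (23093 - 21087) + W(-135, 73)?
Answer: 2006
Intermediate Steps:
W(n, t) = 0
(23093 - 21087) + W(-135, 73) = (23093 - 21087) + 0 = 2006 + 0 = 2006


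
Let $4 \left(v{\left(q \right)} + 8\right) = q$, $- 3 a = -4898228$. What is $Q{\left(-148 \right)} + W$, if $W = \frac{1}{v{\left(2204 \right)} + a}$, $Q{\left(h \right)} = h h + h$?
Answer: $\frac{106601288895}{4899857} \approx 21756.0$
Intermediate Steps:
$a = \frac{4898228}{3}$ ($a = \left(- \frac{1}{3}\right) \left(-4898228\right) = \frac{4898228}{3} \approx 1.6327 \cdot 10^{6}$)
$v{\left(q \right)} = -8 + \frac{q}{4}$
$Q{\left(h \right)} = h + h^{2}$ ($Q{\left(h \right)} = h^{2} + h = h + h^{2}$)
$W = \frac{3}{4899857}$ ($W = \frac{1}{\left(-8 + \frac{1}{4} \cdot 2204\right) + \frac{4898228}{3}} = \frac{1}{\left(-8 + 551\right) + \frac{4898228}{3}} = \frac{1}{543 + \frac{4898228}{3}} = \frac{1}{\frac{4899857}{3}} = \frac{3}{4899857} \approx 6.1226 \cdot 10^{-7}$)
$Q{\left(-148 \right)} + W = - 148 \left(1 - 148\right) + \frac{3}{4899857} = \left(-148\right) \left(-147\right) + \frac{3}{4899857} = 21756 + \frac{3}{4899857} = \frac{106601288895}{4899857}$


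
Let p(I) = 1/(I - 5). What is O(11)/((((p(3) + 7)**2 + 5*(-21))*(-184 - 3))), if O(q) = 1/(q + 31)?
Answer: 2/985677 ≈ 2.0291e-6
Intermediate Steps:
p(I) = 1/(-5 + I)
O(q) = 1/(31 + q)
O(11)/((((p(3) + 7)**2 + 5*(-21))*(-184 - 3))) = 1/((31 + 11)*((((1/(-5 + 3) + 7)**2 + 5*(-21))*(-184 - 3)))) = 1/(42*((((1/(-2) + 7)**2 - 105)*(-187)))) = 1/(42*((((-1/2 + 7)**2 - 105)*(-187)))) = 1/(42*((((13/2)**2 - 105)*(-187)))) = 1/(42*(((169/4 - 105)*(-187)))) = 1/(42*((-251/4*(-187)))) = 1/(42*(46937/4)) = (1/42)*(4/46937) = 2/985677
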